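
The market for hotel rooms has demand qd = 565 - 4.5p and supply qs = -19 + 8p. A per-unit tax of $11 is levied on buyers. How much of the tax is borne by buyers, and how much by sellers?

Pre-tax equilibrium: p* = 46.72, q* = 354.76.
Tax on buyers shifts demand to qd = 565 − 4.5(p + 11) = 515.5 - 4.5p.
515.5 - 4.5p = -19 + 8p gives seller price ps = 42.76; buyers pay pb = 42.76 + 11 = 53.76.
New quantity: q = 565 − 4.5(53.76) = 323.08.
Buyer burden = 53.76 − 46.72 = 7.04; seller burden = 46.72 − 42.76 = 3.96.

Buyers bear $7.04, sellers bear $3.96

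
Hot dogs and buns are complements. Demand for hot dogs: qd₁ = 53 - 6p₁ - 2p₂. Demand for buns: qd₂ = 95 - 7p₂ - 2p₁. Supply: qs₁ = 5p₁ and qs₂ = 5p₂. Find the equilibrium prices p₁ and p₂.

Market 1: 53 - 6p₁ - 2p₂ = 5p₁ → 11p₁ + 2p₂ = 53.
Market 2: 12p₂ + 2p₁ = 95.
Eliminating p₂: 12×(1) − 2×(2) gives 128p₁ = 446, so p₁ = 3.484375.
Back-substitute into (2): p₂ = (95 − 2×3.484375) / 12 = 7.3359375.

p₁ = 3.484375, p₂ = 7.3359375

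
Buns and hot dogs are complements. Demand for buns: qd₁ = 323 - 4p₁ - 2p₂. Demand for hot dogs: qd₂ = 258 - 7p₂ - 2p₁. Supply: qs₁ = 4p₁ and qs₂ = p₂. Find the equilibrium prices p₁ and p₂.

p₁ = 517/15, p₂ = 709/30

Market 1: 323 - 4p₁ - 2p₂ = 4p₁ → 8p₁ + 2p₂ = 323.
Market 2: 8p₂ + 2p₁ = 258.
Eliminating p₂: 8×(1) − 2×(2) gives 60p₁ = 2068, so p₁ = 517/15.
Back-substitute into (2): p₂ = (258 − 2×517/15) / 8 = 709/30.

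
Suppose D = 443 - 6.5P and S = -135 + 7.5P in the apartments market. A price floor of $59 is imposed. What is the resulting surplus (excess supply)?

Surplus = 248

Equilibrium price would be P* = 289/7, so the floor at 59 binds.
At P = 59: D = 59.5, S = 307.5.
Surplus = 307.5 − 59.5 = 248.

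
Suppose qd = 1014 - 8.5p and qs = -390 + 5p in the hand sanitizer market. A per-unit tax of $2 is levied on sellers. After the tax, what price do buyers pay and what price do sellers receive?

Buyers pay 2828/27, sellers receive 2774/27

Pre-tax equilibrium: p* = 104, q* = 130.
Tax on sellers shifts supply to qs = -390 + 5(p − 2) = -400 + 5p.
1014 - 8.5p = -400 + 5p gives buyer price pb = 2828/27; sellers receive ps = 2828/27 − 2 = 2774/27.
New quantity: q = 1014 − 8.5(2828/27) = 3340/27.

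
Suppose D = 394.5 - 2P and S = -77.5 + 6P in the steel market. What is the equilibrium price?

Set D = S: 394.5 - 2P = -77.5 + 6P.
472 = 8P, so P* = 59.
Q* = 394.5 − 2(59) = 276.5.

P* = 59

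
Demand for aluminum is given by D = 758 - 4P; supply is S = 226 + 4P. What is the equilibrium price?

P* = 66.5

Set D = S: 758 - 4P = 226 + 4P.
532 = 8P, so P* = 66.5.
Q* = 758 − 4(66.5) = 492.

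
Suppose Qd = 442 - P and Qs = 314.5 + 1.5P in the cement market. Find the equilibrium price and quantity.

Set Qd = Qs: 442 - P = 314.5 + 1.5P.
127.5 = 2.5P, so P* = 51.
Q* = 442 − 1(51) = 391.

P* = 51, Q* = 391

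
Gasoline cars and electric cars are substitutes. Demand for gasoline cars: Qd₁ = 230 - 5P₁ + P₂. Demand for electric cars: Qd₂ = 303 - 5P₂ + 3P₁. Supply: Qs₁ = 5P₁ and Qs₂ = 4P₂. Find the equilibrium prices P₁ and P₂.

Market 1: 230 - 5P₁ + P₂ = 5P₁ → 10P₁ - P₂ = 230.
Market 2: 9P₂ - 3P₁ = 303.
Eliminating P₂: 9×(1) + 1×(2) gives 87P₁ = 2373, so P₁ = 791/29.
Back-substitute into (2): P₂ = (303 + 3×791/29) / 9 = 1240/29.

P₁ = 791/29, P₂ = 1240/29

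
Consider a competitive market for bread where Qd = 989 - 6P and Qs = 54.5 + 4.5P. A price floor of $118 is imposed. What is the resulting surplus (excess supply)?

Equilibrium price would be P* = 89, so the floor at 118 binds.
At P = 118: Qd = 281, Qs = 585.5.
Surplus = 585.5 − 281 = 304.5.

Surplus = 304.5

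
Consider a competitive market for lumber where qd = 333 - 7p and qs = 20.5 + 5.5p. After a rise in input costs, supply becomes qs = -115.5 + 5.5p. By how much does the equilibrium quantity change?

Original equilibrium: p* = 25, q* = 158.
New equilibrium: 333 - 7p = -115.5 + 5.5p, so 448.5 = 12.5p and p' = 35.88; q' = 333 − 7(35.88) = 81.84.
Change in quantity: 81.84 − 158 = -76.16.

Δq = -76.16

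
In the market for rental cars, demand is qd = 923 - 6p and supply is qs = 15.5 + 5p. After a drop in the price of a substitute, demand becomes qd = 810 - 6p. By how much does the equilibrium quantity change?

Original equilibrium: p* = 82.5, q* = 428.
New equilibrium: 810 - 6p = 15.5 + 5p, so 794.5 = 11p and p' = 1589/22; q' = 810 − 6(1589/22) = 4143/11.
Change in quantity: 4143/11 − 428 = -565/11.

Δq = -565/11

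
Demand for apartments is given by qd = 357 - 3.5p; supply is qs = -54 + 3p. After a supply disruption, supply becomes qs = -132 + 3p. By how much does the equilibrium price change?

Original equilibrium: p* = 822/13, q* = 1764/13.
New equilibrium: 357 - 3.5p = -132 + 3p, so 489 = 6.5p and p' = 978/13; q' = 357 − 3.5(978/13) = 1218/13.
Change in price: 978/13 − 822/13 = 12.

Δp = 12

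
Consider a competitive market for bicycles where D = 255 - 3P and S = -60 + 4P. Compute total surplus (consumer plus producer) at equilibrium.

Equilibrium: 255 - 3P = -60 + 4P gives P* = 45, Q* = 120.
Demand choke price: P = 85; supply starts at P = 15.
CS = ½(85 − 45)(120) = 2400; PS = ½(45 − 15)(120) = 1800.

Total surplus = 4200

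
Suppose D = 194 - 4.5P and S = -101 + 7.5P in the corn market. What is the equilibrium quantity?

Q* = 83.375

Set D = S: 194 - 4.5P = -101 + 7.5P.
295 = 12P, so P* = 295/12.
Q* = 194 − 4.5(295/12) = 83.375.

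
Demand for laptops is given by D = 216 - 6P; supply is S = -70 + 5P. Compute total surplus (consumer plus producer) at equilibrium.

Total surplus = 660

Equilibrium: 216 - 6P = -70 + 5P gives P* = 26, Q* = 60.
Demand choke price: P = 36; supply starts at P = 14.
CS = ½(36 − 26)(60) = 300; PS = ½(26 − 14)(60) = 360.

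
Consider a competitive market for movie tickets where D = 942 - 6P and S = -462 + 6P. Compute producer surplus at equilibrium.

Producer surplus = 4800

Equilibrium: 942 - 6P = -462 + 6P gives P* = 117, Q* = 240.
Supply starts at P = 77 (where S = 0).
PS = ½(117 − 77)(240) = 4800.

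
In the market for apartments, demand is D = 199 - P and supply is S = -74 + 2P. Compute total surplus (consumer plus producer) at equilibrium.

Total surplus = 8748

Equilibrium: 199 - P = -74 + 2P gives P* = 91, Q* = 108.
Demand choke price: P = 199; supply starts at P = 37.
CS = ½(199 − 91)(108) = 5832; PS = ½(91 − 37)(108) = 2916.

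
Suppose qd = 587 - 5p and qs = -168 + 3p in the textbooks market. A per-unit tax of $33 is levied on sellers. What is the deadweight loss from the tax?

Pre-tax equilibrium: p* = 94.375, q* = 115.125.
Tax on sellers shifts supply to qs = -168 + 3(p − 33) = -267 + 3p.
587 - 5p = -267 + 3p gives buyer price pb = 106.75; sellers receive ps = 106.75 − 33 = 73.75.
New quantity: q = 587 − 5(106.75) = 53.25.
DWL = ½ × 33 × (115.125 − 53.25) = 1020.9375.

Deadweight loss = 1020.9375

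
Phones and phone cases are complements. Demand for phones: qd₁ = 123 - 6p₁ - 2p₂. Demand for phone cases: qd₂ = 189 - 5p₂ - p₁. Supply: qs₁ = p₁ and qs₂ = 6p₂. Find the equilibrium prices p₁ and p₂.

p₁ = 13, p₂ = 16

Market 1: 123 - 6p₁ - 2p₂ = p₁ → 7p₁ + 2p₂ = 123.
Market 2: 11p₂ + p₁ = 189.
Eliminating p₂: 11×(1) − 2×(2) gives 75p₁ = 975, so p₁ = 13.
Back-substitute into (2): p₂ = (189 − 1×13) / 11 = 16.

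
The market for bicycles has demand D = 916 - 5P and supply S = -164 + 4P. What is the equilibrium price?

Set D = S: 916 - 5P = -164 + 4P.
1080 = 9P, so P* = 120.
Q* = 916 − 5(120) = 316.

P* = 120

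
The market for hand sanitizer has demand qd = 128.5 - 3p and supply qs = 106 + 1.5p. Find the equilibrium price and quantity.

Set qd = qs: 128.5 - 3p = 106 + 1.5p.
22.5 = 4.5p, so p* = 5.
q* = 128.5 − 3(5) = 113.5.

p* = 5, q* = 113.5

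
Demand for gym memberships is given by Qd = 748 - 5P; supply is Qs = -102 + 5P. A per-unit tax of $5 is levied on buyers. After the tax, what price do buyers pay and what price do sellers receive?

Buyers pay $87.5, sellers receive $82.5

Pre-tax equilibrium: P* = 85, Q* = 323.
Tax on buyers shifts demand to Qd = 748 − 5(P + 5) = 723 - 5P.
723 - 5P = -102 + 5P gives seller price Ps = 82.5; buyers pay Pb = 82.5 + 5 = 87.5.
New quantity: Q = 748 − 5(87.5) = 310.5.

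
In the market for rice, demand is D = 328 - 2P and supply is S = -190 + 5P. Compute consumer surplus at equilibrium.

Equilibrium: 328 - 2P = -190 + 5P gives P* = 74, Q* = 180.
Demand choke price (D = 0): P = 164.
CS = ½(164 − 74)(180) = 8100.

Consumer surplus = 8100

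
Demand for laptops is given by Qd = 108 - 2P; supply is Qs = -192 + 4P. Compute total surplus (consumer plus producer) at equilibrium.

Total surplus = 24

Equilibrium: 108 - 2P = -192 + 4P gives P* = 50, Q* = 8.
Demand choke price: P = 54; supply starts at P = 48.
CS = ½(54 − 50)(8) = 16; PS = ½(50 − 48)(8) = 8.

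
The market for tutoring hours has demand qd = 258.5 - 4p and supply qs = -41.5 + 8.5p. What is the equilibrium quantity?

Set qd = qs: 258.5 - 4p = -41.5 + 8.5p.
300 = 12.5p, so p* = 24.
q* = 258.5 − 4(24) = 162.5.

q* = 162.5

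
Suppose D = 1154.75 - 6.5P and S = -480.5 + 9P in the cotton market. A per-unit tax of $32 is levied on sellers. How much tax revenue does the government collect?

Tax revenue = 345440/31

Pre-tax equilibrium: P* = 105.5, Q* = 469.
Tax on sellers shifts supply to S = -480.5 + 9(P − 32) = -768.5 + 9P.
1154.75 - 6.5P = -768.5 + 9P gives buyer price Pb = 7693/62; sellers receive Ps = 7693/62 − 32 = 5709/62.
New quantity: Q = 1154.75 − 6.5(7693/62) = 10795/31.
Revenue = 32 × 10795/31 = 345440/31.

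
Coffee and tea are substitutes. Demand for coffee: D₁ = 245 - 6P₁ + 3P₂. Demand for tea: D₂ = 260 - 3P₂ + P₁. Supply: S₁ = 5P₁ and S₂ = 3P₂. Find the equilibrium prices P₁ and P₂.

Market 1: 245 - 6P₁ + 3P₂ = 5P₁ → 11P₁ - 3P₂ = 245.
Market 2: 6P₂ - P₁ = 260.
Eliminating P₂: 6×(1) + 3×(2) gives 63P₁ = 2250, so P₁ = 250/7.
Back-substitute into (2): P₂ = (260 + 1×250/7) / 6 = 345/7.

P₁ = 250/7, P₂ = 345/7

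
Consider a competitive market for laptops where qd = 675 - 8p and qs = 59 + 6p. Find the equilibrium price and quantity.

p* = 44, q* = 323

Set qd = qs: 675 - 8p = 59 + 6p.
616 = 14p, so p* = 44.
q* = 675 − 8(44) = 323.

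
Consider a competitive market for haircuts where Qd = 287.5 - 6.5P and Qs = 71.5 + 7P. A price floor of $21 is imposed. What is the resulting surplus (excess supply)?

Equilibrium price would be P* = 16, so the floor at 21 binds.
At P = 21: Qd = 151, Qs = 218.5.
Surplus = 218.5 − 151 = 67.5.

Surplus = 67.5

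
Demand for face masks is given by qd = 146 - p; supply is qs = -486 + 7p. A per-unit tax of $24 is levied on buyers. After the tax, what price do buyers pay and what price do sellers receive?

Pre-tax equilibrium: p* = 79, q* = 67.
Tax on buyers shifts demand to qd = 146 − 1(p + 24) = 122 - p.
122 - p = -486 + 7p gives seller price ps = 76; buyers pay pb = 76 + 24 = 100.
New quantity: q = 146 − 1(100) = 46.

Buyers pay $100, sellers receive $76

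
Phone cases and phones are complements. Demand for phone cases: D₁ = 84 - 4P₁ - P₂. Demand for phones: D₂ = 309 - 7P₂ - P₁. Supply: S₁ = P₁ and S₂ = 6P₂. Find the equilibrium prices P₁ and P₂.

Market 1: 84 - 4P₁ - P₂ = P₁ → 5P₁ + P₂ = 84.
Market 2: 13P₂ + P₁ = 309.
Eliminating P₂: 13×(1) − 1×(2) gives 64P₁ = 783, so P₁ = 12.234375.
Back-substitute into (2): P₂ = (309 − 1×12.234375) / 13 = 22.828125.

P₁ = 12.234375, P₂ = 22.828125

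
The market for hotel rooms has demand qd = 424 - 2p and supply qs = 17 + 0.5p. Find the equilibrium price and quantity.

p* = 162.8, q* = 98.4

Set qd = qs: 424 - 2p = 17 + 0.5p.
407 = 2.5p, so p* = 162.8.
q* = 424 − 2(162.8) = 98.4.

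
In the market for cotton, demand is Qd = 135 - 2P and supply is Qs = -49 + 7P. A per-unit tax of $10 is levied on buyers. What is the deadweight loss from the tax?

Pre-tax equilibrium: P* = 184/9, Q* = 847/9.
Tax on buyers shifts demand to Qd = 135 − 2(P + 10) = 115 - 2P.
115 - 2P = -49 + 7P gives seller price Ps = 164/9; buyers pay Pb = 164/9 + 10 = 254/9.
New quantity: Q = 135 − 2(254/9) = 707/9.
DWL = ½ × 10 × (847/9 − 707/9) = 700/9.

Deadweight loss = 700/9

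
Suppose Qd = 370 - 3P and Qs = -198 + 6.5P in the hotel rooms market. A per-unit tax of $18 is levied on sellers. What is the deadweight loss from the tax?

Pre-tax equilibrium: P* = 1136/19, Q* = 3622/19.
Tax on sellers shifts supply to Qs = -198 + 6.5(P − 18) = -315 + 6.5P.
370 - 3P = -315 + 6.5P gives buyer price Pb = 1370/19; sellers receive Ps = 1370/19 − 18 = 1028/19.
New quantity: Q = 370 − 3(1370/19) = 2920/19.
DWL = ½ × 18 × (3622/19 − 2920/19) = 6318/19.

Deadweight loss = 6318/19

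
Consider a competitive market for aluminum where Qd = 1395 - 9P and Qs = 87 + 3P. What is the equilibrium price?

P* = 109

Set Qd = Qs: 1395 - 9P = 87 + 3P.
1308 = 12P, so P* = 109.
Q* = 1395 − 9(109) = 414.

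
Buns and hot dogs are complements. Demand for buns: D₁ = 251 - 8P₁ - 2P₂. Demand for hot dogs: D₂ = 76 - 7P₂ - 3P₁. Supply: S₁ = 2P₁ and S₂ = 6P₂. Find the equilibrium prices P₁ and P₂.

Market 1: 251 - 8P₁ - 2P₂ = 2P₁ → 10P₁ + 2P₂ = 251.
Market 2: 13P₂ + 3P₁ = 76.
Eliminating P₂: 13×(1) − 2×(2) gives 124P₁ = 3111, so P₁ = 3111/124.
Back-substitute into (2): P₂ = (76 − 3×3111/124) / 13 = 7/124.

P₁ = 3111/124, P₂ = 7/124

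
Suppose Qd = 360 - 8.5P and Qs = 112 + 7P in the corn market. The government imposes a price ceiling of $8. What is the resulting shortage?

Shortage = 124

Equilibrium price would be P* = 16, so the ceiling at 8 binds.
At P = 8: Qd = 360 − 8.5(8) = 292, Qs = 112 + 7(8) = 168.
Shortage = 292 − 168 = 124.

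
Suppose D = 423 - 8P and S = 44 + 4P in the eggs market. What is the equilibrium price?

Set D = S: 423 - 8P = 44 + 4P.
379 = 12P, so P* = 379/12.
Q* = 423 − 8(379/12) = 511/3.

P* = 379/12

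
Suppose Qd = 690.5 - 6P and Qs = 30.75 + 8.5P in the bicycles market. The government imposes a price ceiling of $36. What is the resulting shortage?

Equilibrium price would be P* = 45.5, so the ceiling at 36 binds.
At P = 36: Qd = 690.5 − 6(36) = 474.5, Qs = 30.75 + 8.5(36) = 336.75.
Shortage = 474.5 − 336.75 = 137.75.

Shortage = 137.75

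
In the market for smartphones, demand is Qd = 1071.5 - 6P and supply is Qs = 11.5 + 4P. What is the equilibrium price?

P* = 106

Set Qd = Qs: 1071.5 - 6P = 11.5 + 4P.
1060 = 10P, so P* = 106.
Q* = 1071.5 − 6(106) = 435.5.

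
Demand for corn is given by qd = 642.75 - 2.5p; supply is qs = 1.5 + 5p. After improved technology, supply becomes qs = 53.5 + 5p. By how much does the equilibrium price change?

Δp = -104/15

Original equilibrium: p* = 85.5, q* = 429.
New equilibrium: 642.75 - 2.5p = 53.5 + 5p, so 589.25 = 7.5p and p' = 2357/30; q' = 642.75 − 2.5(2357/30) = 1339/3.
Change in price: 2357/30 − 85.5 = -104/15.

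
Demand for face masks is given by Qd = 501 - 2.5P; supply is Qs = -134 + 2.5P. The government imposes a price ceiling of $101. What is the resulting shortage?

Equilibrium price would be P* = 127, so the ceiling at 101 binds.
At P = 101: Qd = 501 − 2.5(101) = 248.5, Qs = -134 + 2.5(101) = 118.5.
Shortage = 248.5 − 118.5 = 130.

Shortage = 130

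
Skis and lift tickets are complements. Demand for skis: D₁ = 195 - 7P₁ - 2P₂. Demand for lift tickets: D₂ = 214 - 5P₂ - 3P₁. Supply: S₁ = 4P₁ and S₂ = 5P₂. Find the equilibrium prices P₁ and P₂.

Market 1: 195 - 7P₁ - 2P₂ = 4P₁ → 11P₁ + 2P₂ = 195.
Market 2: 10P₂ + 3P₁ = 214.
Eliminating P₂: 10×(1) − 2×(2) gives 104P₁ = 1522, so P₁ = 761/52.
Back-substitute into (2): P₂ = (214 − 3×761/52) / 10 = 1769/104.

P₁ = 761/52, P₂ = 1769/104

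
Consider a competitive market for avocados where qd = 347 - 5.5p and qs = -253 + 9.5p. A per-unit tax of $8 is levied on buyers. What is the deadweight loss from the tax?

Deadweight loss = 1672/15

Pre-tax equilibrium: p* = 40, q* = 127.
Tax on buyers shifts demand to qd = 347 − 5.5(p + 8) = 303 - 5.5p.
303 - 5.5p = -253 + 9.5p gives seller price ps = 556/15; buyers pay pb = 556/15 + 8 = 676/15.
New quantity: q = 347 − 5.5(676/15) = 1487/15.
DWL = ½ × 8 × (127 − 1487/15) = 1672/15.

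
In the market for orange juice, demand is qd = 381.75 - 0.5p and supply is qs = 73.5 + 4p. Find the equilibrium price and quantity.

p* = 68.5, q* = 347.5

Set qd = qs: 381.75 - 0.5p = 73.5 + 4p.
308.25 = 4.5p, so p* = 68.5.
q* = 381.75 − 0.5(68.5) = 347.5.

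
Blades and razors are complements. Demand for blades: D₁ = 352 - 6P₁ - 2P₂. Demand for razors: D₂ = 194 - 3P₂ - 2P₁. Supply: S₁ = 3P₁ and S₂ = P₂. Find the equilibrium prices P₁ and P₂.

P₁ = 31.875, P₂ = 32.5625

Market 1: 352 - 6P₁ - 2P₂ = 3P₁ → 9P₁ + 2P₂ = 352.
Market 2: 4P₂ + 2P₁ = 194.
Eliminating P₂: 4×(1) − 2×(2) gives 32P₁ = 1020, so P₁ = 31.875.
Back-substitute into (2): P₂ = (194 − 2×31.875) / 4 = 32.5625.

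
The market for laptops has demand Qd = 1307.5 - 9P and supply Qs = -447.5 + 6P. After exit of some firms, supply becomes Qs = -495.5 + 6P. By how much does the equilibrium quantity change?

ΔQ = -28.8

Original equilibrium: P* = 117, Q* = 254.5.
New equilibrium: 1307.5 - 9P = -495.5 + 6P, so 1803 = 15P and P' = 120.2; Q' = 1307.5 − 9(120.2) = 225.7.
Change in quantity: 225.7 − 254.5 = -28.8.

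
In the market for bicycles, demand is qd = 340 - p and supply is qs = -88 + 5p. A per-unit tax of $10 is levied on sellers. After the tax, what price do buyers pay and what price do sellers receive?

Pre-tax equilibrium: p* = 214/3, q* = 806/3.
Tax on sellers shifts supply to qs = -88 + 5(p − 10) = -138 + 5p.
340 - p = -138 + 5p gives buyer price pb = 239/3; sellers receive ps = 239/3 − 10 = 209/3.
New quantity: q = 340 − 1(239/3) = 781/3.

Buyers pay 239/3, sellers receive 209/3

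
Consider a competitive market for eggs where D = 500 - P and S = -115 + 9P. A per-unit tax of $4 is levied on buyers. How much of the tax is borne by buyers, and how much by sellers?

Pre-tax equilibrium: P* = 61.5, Q* = 438.5.
Tax on buyers shifts demand to D = 500 − 1(P + 4) = 496 - P.
496 - P = -115 + 9P gives seller price Ps = 61.1; buyers pay Pb = 61.1 + 4 = 65.1.
New quantity: Q = 500 − 1(65.1) = 434.9.
Buyer burden = 65.1 − 61.5 = 3.6; seller burden = 61.5 − 61.1 = 0.4.

Buyers bear $3.6, sellers bear $0.4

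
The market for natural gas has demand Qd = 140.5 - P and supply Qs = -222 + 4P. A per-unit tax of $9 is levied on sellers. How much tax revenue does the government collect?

Tax revenue = 547.2

Pre-tax equilibrium: P* = 72.5, Q* = 68.
Tax on sellers shifts supply to Qs = -222 + 4(P − 9) = -258 + 4P.
140.5 - P = -258 + 4P gives buyer price Pb = 79.7; sellers receive Ps = 79.7 − 9 = 70.7.
New quantity: Q = 140.5 − 1(79.7) = 60.8.
Revenue = 9 × 60.8 = 547.2.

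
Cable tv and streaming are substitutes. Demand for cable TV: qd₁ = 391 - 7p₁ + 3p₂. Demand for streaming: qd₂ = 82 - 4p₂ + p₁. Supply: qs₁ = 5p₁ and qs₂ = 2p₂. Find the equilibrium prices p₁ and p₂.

p₁ = 864/23, p₂ = 1375/69

Market 1: 391 - 7p₁ + 3p₂ = 5p₁ → 12p₁ - 3p₂ = 391.
Market 2: 6p₂ - p₁ = 82.
Eliminating p₂: 6×(1) + 3×(2) gives 69p₁ = 2592, so p₁ = 864/23.
Back-substitute into (2): p₂ = (82 + 1×864/23) / 6 = 1375/69.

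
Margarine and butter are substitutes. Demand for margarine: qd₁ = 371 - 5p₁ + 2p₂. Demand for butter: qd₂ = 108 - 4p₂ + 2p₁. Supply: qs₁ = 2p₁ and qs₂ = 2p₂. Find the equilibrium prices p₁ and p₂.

Market 1: 371 - 5p₁ + 2p₂ = 2p₁ → 7p₁ - 2p₂ = 371.
Market 2: 6p₂ - 2p₁ = 108.
Eliminating p₂: 6×(1) + 2×(2) gives 38p₁ = 2442, so p₁ = 1221/19.
Back-substitute into (2): p₂ = (108 + 2×1221/19) / 6 = 749/19.

p₁ = 1221/19, p₂ = 749/19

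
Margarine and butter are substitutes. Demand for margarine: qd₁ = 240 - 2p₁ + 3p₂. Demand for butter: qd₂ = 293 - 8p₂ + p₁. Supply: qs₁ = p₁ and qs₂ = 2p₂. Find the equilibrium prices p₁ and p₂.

p₁ = 1093/9, p₂ = 373/9

Market 1: 240 - 2p₁ + 3p₂ = p₁ → 3p₁ - 3p₂ = 240.
Market 2: 10p₂ - p₁ = 293.
Eliminating p₂: 10×(1) + 3×(2) gives 27p₁ = 3279, so p₁ = 1093/9.
Back-substitute into (2): p₂ = (293 + 1×1093/9) / 10 = 373/9.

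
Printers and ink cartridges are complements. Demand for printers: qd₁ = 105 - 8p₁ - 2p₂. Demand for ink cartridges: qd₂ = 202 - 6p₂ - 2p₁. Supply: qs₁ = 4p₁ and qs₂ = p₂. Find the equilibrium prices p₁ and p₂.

p₁ = 4.1375, p₂ = 27.675

Market 1: 105 - 8p₁ - 2p₂ = 4p₁ → 12p₁ + 2p₂ = 105.
Market 2: 7p₂ + 2p₁ = 202.
Eliminating p₂: 7×(1) − 2×(2) gives 80p₁ = 331, so p₁ = 4.1375.
Back-substitute into (2): p₂ = (202 − 2×4.1375) / 7 = 27.675.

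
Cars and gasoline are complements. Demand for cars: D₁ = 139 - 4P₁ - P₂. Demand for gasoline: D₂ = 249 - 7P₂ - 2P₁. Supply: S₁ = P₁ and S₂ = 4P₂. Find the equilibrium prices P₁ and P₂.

P₁ = 1280/53, P₂ = 967/53

Market 1: 139 - 4P₁ - P₂ = P₁ → 5P₁ + P₂ = 139.
Market 2: 11P₂ + 2P₁ = 249.
Eliminating P₂: 11×(1) − 1×(2) gives 53P₁ = 1280, so P₁ = 1280/53.
Back-substitute into (2): P₂ = (249 − 2×1280/53) / 11 = 967/53.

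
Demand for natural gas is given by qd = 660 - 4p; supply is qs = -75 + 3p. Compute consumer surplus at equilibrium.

Consumer surplus = 7200

Equilibrium: 660 - 4p = -75 + 3p gives p* = 105, q* = 240.
Demand choke price (qd = 0): p = 165.
CS = ½(165 − 105)(240) = 7200.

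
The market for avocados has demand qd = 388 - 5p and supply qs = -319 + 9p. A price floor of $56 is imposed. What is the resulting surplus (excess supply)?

Equilibrium price would be p* = 50.5, so the floor at 56 binds.
At p = 56: qd = 108, qs = 185.
Surplus = 185 − 108 = 77.

Surplus = 77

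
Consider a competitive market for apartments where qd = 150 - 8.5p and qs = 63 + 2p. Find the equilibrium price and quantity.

Set qd = qs: 150 - 8.5p = 63 + 2p.
87 = 10.5p, so p* = 58/7.
q* = 150 − 8.5(58/7) = 557/7.

p* = 58/7, q* = 557/7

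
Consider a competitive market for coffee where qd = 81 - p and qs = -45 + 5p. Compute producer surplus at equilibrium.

Equilibrium: 81 - p = -45 + 5p gives p* = 21, q* = 60.
Supply starts at p = 9 (where qs = 0).
PS = ½(21 − 9)(60) = 360.

Producer surplus = 360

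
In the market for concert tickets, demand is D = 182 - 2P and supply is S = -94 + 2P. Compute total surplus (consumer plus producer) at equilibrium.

Equilibrium: 182 - 2P = -94 + 2P gives P* = 69, Q* = 44.
Demand choke price: P = 91; supply starts at P = 47.
CS = ½(91 − 69)(44) = 484; PS = ½(69 − 47)(44) = 484.

Total surplus = 968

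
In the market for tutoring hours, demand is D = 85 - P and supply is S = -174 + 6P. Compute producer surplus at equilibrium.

Equilibrium: 85 - P = -174 + 6P gives P* = 37, Q* = 48.
Supply starts at P = 29 (where S = 0).
PS = ½(37 − 29)(48) = 192.

Producer surplus = 192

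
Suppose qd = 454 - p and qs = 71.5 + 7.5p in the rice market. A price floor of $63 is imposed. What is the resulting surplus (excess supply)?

Surplus = 153

Equilibrium price would be p* = 45, so the floor at 63 binds.
At p = 63: qd = 391, qs = 544.
Surplus = 544 − 391 = 153.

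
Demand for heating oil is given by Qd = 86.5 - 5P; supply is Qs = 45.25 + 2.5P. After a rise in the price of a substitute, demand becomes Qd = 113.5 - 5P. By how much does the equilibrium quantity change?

Original equilibrium: P* = 5.5, Q* = 59.
New equilibrium: 113.5 - 5P = 45.25 + 2.5P, so 68.25 = 7.5P and P' = 9.1; Q' = 113.5 − 5(9.1) = 68.
Change in quantity: 68 − 59 = 9.

ΔQ = 9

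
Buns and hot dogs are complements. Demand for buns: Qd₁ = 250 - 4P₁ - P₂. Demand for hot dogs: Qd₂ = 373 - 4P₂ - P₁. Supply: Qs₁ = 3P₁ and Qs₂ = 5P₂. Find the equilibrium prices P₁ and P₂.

P₁ = 1877/62, P₂ = 2361/62

Market 1: 250 - 4P₁ - P₂ = 3P₁ → 7P₁ + P₂ = 250.
Market 2: 9P₂ + P₁ = 373.
Eliminating P₂: 9×(1) − 1×(2) gives 62P₁ = 1877, so P₁ = 1877/62.
Back-substitute into (2): P₂ = (373 − 1×1877/62) / 9 = 2361/62.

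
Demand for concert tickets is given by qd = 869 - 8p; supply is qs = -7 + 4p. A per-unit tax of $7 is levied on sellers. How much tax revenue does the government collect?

Tax revenue = 5593/3

Pre-tax equilibrium: p* = 73, q* = 285.
Tax on sellers shifts supply to qs = -7 + 4(p − 7) = -35 + 4p.
869 - 8p = -35 + 4p gives buyer price pb = 226/3; sellers receive ps = 226/3 − 7 = 205/3.
New quantity: q = 869 − 8(226/3) = 799/3.
Revenue = 7 × 799/3 = 5593/3.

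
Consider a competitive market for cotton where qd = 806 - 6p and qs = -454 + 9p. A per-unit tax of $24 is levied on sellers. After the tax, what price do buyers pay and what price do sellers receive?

Pre-tax equilibrium: p* = 84, q* = 302.
Tax on sellers shifts supply to qs = -454 + 9(p − 24) = -670 + 9p.
806 - 6p = -670 + 9p gives buyer price pb = 98.4; sellers receive ps = 98.4 − 24 = 74.4.
New quantity: q = 806 − 6(98.4) = 215.6.

Buyers pay $98.4, sellers receive $74.4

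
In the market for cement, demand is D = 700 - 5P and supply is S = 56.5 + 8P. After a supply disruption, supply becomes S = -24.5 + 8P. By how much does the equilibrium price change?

Original equilibrium: P* = 49.5, Q* = 452.5.
New equilibrium: 700 - 5P = -24.5 + 8P, so 724.5 = 13P and P' = 1449/26; Q' = 700 − 5(1449/26) = 10955/26.
Change in price: 1449/26 − 49.5 = 81/13.

ΔP = 81/13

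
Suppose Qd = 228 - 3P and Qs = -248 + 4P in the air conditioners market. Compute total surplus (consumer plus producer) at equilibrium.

Equilibrium: 228 - 3P = -248 + 4P gives P* = 68, Q* = 24.
Demand choke price: P = 76; supply starts at P = 62.
CS = ½(76 − 68)(24) = 96; PS = ½(68 − 62)(24) = 72.

Total surplus = 168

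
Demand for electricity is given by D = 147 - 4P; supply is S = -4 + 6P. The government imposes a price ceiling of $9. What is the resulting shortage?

Shortage = 61

Equilibrium price would be P* = 15.1, so the ceiling at 9 binds.
At P = 9: D = 147 − 4(9) = 111, S = -4 + 6(9) = 50.
Shortage = 111 − 50 = 61.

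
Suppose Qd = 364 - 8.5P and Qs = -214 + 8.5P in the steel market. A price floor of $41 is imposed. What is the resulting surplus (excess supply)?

Equilibrium price would be P* = 34, so the floor at 41 binds.
At P = 41: Qd = 15.5, Qs = 134.5.
Surplus = 134.5 − 15.5 = 119.

Surplus = 119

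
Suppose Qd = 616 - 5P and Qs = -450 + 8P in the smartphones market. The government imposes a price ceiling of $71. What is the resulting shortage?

Equilibrium price would be P* = 82, so the ceiling at 71 binds.
At P = 71: Qd = 616 − 5(71) = 261, Qs = -450 + 8(71) = 118.
Shortage = 261 − 118 = 143.

Shortage = 143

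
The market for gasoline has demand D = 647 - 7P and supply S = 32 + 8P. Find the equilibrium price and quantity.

Set D = S: 647 - 7P = 32 + 8P.
615 = 15P, so P* = 41.
Q* = 647 − 7(41) = 360.

P* = 41, Q* = 360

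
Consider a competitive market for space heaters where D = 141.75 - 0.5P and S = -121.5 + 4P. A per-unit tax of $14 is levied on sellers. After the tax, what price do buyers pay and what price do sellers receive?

Buyers pay 1277/18, sellers receive 1025/18

Pre-tax equilibrium: P* = 58.5, Q* = 112.5.
Tax on sellers shifts supply to S = -121.5 + 4(P − 14) = -177.5 + 4P.
141.75 - 0.5P = -177.5 + 4P gives buyer price Pb = 1277/18; sellers receive Ps = 1277/18 − 14 = 1025/18.
New quantity: Q = 141.75 − 0.5(1277/18) = 1913/18.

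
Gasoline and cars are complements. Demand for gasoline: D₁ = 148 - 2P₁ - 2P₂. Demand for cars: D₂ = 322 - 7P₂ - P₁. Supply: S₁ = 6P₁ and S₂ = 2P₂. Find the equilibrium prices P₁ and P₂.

Market 1: 148 - 2P₁ - 2P₂ = 6P₁ → 8P₁ + 2P₂ = 148.
Market 2: 9P₂ + P₁ = 322.
Eliminating P₂: 9×(1) − 2×(2) gives 70P₁ = 688, so P₁ = 344/35.
Back-substitute into (2): P₂ = (322 − 1×344/35) / 9 = 1214/35.

P₁ = 344/35, P₂ = 1214/35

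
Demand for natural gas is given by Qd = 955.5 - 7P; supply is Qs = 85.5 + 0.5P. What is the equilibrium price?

Set Qd = Qs: 955.5 - 7P = 85.5 + 0.5P.
870 = 7.5P, so P* = 116.
Q* = 955.5 − 7(116) = 143.5.

P* = 116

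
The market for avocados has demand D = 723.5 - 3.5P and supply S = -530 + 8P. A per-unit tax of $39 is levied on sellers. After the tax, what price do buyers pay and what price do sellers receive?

Pre-tax equilibrium: P* = 109, Q* = 342.
Tax on sellers shifts supply to S = -530 + 8(P − 39) = -842 + 8P.
723.5 - 3.5P = -842 + 8P gives buyer price Pb = 3131/23; sellers receive Ps = 3131/23 − 39 = 2234/23.
New quantity: Q = 723.5 − 3.5(3131/23) = 5682/23.

Buyers pay 3131/23, sellers receive 2234/23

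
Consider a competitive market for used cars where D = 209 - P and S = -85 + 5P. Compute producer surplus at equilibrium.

Producer surplus = 2560

Equilibrium: 209 - P = -85 + 5P gives P* = 49, Q* = 160.
Supply starts at P = 17 (where S = 0).
PS = ½(49 − 17)(160) = 2560.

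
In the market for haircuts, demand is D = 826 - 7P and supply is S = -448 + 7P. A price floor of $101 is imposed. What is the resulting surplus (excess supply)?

Surplus = 140

Equilibrium price would be P* = 91, so the floor at 101 binds.
At P = 101: D = 119, S = 259.
Surplus = 259 − 119 = 140.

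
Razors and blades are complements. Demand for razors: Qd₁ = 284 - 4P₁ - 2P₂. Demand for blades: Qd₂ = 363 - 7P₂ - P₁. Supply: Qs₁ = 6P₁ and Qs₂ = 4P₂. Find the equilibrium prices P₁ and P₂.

Market 1: 284 - 4P₁ - 2P₂ = 6P₁ → 10P₁ + 2P₂ = 284.
Market 2: 11P₂ + P₁ = 363.
Eliminating P₂: 11×(1) − 2×(2) gives 108P₁ = 2398, so P₁ = 1199/54.
Back-substitute into (2): P₂ = (363 − 1×1199/54) / 11 = 1673/54.

P₁ = 1199/54, P₂ = 1673/54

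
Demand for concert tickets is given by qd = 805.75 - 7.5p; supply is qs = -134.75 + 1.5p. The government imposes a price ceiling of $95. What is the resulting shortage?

Shortage = 85.5

Equilibrium price would be p* = 104.5, so the ceiling at 95 binds.
At p = 95: qd = 805.75 − 7.5(95) = 93.25, qs = -134.75 + 1.5(95) = 7.75.
Shortage = 93.25 − 7.75 = 85.5.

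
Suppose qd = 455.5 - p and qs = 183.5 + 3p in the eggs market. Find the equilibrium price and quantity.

p* = 68, q* = 387.5

Set qd = qs: 455.5 - p = 183.5 + 3p.
272 = 4p, so p* = 68.
q* = 455.5 − 1(68) = 387.5.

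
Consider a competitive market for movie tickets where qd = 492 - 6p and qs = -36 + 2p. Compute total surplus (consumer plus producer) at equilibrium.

Total surplus = 3072

Equilibrium: 492 - 6p = -36 + 2p gives p* = 66, q* = 96.
Demand choke price: p = 82; supply starts at p = 18.
CS = ½(82 − 66)(96) = 768; PS = ½(66 − 18)(96) = 2304.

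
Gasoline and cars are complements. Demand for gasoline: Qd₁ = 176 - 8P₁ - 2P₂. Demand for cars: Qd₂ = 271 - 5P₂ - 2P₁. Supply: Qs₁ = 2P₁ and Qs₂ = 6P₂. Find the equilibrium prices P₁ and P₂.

P₁ = 697/53, P₂ = 1179/53

Market 1: 176 - 8P₁ - 2P₂ = 2P₁ → 10P₁ + 2P₂ = 176.
Market 2: 11P₂ + 2P₁ = 271.
Eliminating P₂: 11×(1) − 2×(2) gives 106P₁ = 1394, so P₁ = 697/53.
Back-substitute into (2): P₂ = (271 − 2×697/53) / 11 = 1179/53.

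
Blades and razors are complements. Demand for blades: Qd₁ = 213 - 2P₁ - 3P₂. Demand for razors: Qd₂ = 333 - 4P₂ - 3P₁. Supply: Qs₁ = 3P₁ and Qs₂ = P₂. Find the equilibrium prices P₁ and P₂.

P₁ = 4.125, P₂ = 64.125

Market 1: 213 - 2P₁ - 3P₂ = 3P₁ → 5P₁ + 3P₂ = 213.
Market 2: 5P₂ + 3P₁ = 333.
Eliminating P₂: 5×(1) − 3×(2) gives 16P₁ = 66, so P₁ = 4.125.
Back-substitute into (2): P₂ = (333 − 3×4.125) / 5 = 64.125.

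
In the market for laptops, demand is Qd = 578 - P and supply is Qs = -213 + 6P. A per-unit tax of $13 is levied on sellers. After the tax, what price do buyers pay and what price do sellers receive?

Buyers pay 869/7, sellers receive 778/7

Pre-tax equilibrium: P* = 113, Q* = 465.
Tax on sellers shifts supply to Qs = -213 + 6(P − 13) = -291 + 6P.
578 - P = -291 + 6P gives buyer price Pb = 869/7; sellers receive Ps = 869/7 − 13 = 778/7.
New quantity: Q = 578 − 1(869/7) = 3177/7.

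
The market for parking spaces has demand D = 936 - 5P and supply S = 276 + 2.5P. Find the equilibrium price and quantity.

Set D = S: 936 - 5P = 276 + 2.5P.
660 = 7.5P, so P* = 88.
Q* = 936 − 5(88) = 496.

P* = 88, Q* = 496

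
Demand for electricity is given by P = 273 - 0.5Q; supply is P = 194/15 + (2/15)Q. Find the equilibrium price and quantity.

P* = 1286/19, Q* = 7802/19

Set the two price expressions equal: 273 - 0.5Q = 194/15 + (2/15)Q.
3901/15 = (19/30)Q, so Q* = 7802/19.
P* = 273 − (0.5)(7802/19) = 1286/19.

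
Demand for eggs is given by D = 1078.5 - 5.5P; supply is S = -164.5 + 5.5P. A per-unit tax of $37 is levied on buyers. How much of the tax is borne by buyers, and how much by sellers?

Buyers bear $18.5, sellers bear $18.5

Pre-tax equilibrium: P* = 113, Q* = 457.
Tax on buyers shifts demand to D = 1078.5 − 5.5(P + 37) = 875 - 5.5P.
875 - 5.5P = -164.5 + 5.5P gives seller price Ps = 94.5; buyers pay Pb = 94.5 + 37 = 131.5.
New quantity: Q = 1078.5 − 5.5(131.5) = 355.25.
Buyer burden = 131.5 − 113 = 18.5; seller burden = 113 − 94.5 = 18.5.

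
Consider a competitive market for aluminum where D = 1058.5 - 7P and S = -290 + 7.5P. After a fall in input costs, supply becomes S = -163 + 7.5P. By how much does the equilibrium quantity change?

ΔQ = 1778/29

Original equilibrium: P* = 93, Q* = 407.5.
New equilibrium: 1058.5 - 7P = -163 + 7.5P, so 1221.5 = 14.5P and P' = 2443/29; Q' = 1058.5 − 7(2443/29) = 27191/58.
Change in quantity: 27191/58 − 407.5 = 1778/29.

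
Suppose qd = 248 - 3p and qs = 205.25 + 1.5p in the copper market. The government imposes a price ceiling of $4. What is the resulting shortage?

Shortage = 24.75

Equilibrium price would be p* = 9.5, so the ceiling at 4 binds.
At p = 4: qd = 248 − 3(4) = 236, qs = 205.25 + 1.5(4) = 211.25.
Shortage = 236 − 211.25 = 24.75.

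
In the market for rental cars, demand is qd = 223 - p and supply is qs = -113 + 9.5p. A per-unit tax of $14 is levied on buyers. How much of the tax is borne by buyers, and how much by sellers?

Pre-tax equilibrium: p* = 32, q* = 191.
Tax on buyers shifts demand to qd = 223 − 1(p + 14) = 209 - p.
209 - p = -113 + 9.5p gives seller price ps = 92/3; buyers pay pb = 92/3 + 14 = 134/3.
New quantity: q = 223 − 1(134/3) = 535/3.
Buyer burden = 134/3 − 32 = 38/3; seller burden = 32 − 92/3 = 4/3.

Buyers bear 38/3, sellers bear 4/3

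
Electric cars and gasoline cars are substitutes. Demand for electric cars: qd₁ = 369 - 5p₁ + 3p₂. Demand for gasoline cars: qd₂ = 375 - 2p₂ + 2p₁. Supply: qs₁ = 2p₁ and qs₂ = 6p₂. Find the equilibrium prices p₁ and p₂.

p₁ = 81.54, p₂ = 67.26

Market 1: 369 - 5p₁ + 3p₂ = 2p₁ → 7p₁ - 3p₂ = 369.
Market 2: 8p₂ - 2p₁ = 375.
Eliminating p₂: 8×(1) + 3×(2) gives 50p₁ = 4077, so p₁ = 81.54.
Back-substitute into (2): p₂ = (375 + 2×81.54) / 8 = 67.26.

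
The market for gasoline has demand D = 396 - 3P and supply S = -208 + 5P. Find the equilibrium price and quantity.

P* = 75.5, Q* = 169.5

Set D = S: 396 - 3P = -208 + 5P.
604 = 8P, so P* = 75.5.
Q* = 396 − 3(75.5) = 169.5.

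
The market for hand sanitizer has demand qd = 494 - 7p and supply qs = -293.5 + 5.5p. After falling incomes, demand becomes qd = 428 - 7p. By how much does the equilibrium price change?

Δp = -5.28

Original equilibrium: p* = 63, q* = 53.
New equilibrium: 428 - 7p = -293.5 + 5.5p, so 721.5 = 12.5p and p' = 57.72; q' = 428 − 7(57.72) = 23.96.
Change in price: 57.72 − 63 = -5.28.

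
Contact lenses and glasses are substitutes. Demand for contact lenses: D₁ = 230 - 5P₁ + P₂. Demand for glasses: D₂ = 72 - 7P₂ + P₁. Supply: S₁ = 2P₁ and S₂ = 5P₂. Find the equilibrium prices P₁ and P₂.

Market 1: 230 - 5P₁ + P₂ = 2P₁ → 7P₁ - P₂ = 230.
Market 2: 12P₂ - P₁ = 72.
Eliminating P₂: 12×(1) + 1×(2) gives 83P₁ = 2832, so P₁ = 2832/83.
Back-substitute into (2): P₂ = (72 + 1×2832/83) / 12 = 734/83.

P₁ = 2832/83, P₂ = 734/83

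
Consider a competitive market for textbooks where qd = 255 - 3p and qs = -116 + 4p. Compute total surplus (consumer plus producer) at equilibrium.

Total surplus = 2688

Equilibrium: 255 - 3p = -116 + 4p gives p* = 53, q* = 96.
Demand choke price: p = 85; supply starts at p = 29.
CS = ½(85 − 53)(96) = 1536; PS = ½(53 − 29)(96) = 1152.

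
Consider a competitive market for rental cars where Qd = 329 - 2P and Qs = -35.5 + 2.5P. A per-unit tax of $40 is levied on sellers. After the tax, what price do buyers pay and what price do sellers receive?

Pre-tax equilibrium: P* = 81, Q* = 167.
Tax on sellers shifts supply to Qs = -35.5 + 2.5(P − 40) = -135.5 + 2.5P.
329 - 2P = -135.5 + 2.5P gives buyer price Pb = 929/9; sellers receive Ps = 929/9 − 40 = 569/9.
New quantity: Q = 329 − 2(929/9) = 1103/9.

Buyers pay 929/9, sellers receive 569/9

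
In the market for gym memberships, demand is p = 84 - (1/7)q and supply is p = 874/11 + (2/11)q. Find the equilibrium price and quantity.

p* = 82, q* = 14

Set the two price expressions equal: 84 - (1/7)q = 874/11 + (2/11)q.
50/11 = (25/77)q, so q* = 14.
p* = 84 − (1/7)(14) = 82.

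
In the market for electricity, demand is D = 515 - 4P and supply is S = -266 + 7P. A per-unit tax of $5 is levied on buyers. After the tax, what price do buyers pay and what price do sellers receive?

Buyers pay 816/11, sellers receive 761/11

Pre-tax equilibrium: P* = 71, Q* = 231.
Tax on buyers shifts demand to D = 515 − 4(P + 5) = 495 - 4P.
495 - 4P = -266 + 7P gives seller price Ps = 761/11; buyers pay Pb = 761/11 + 5 = 816/11.
New quantity: Q = 515 − 4(816/11) = 2401/11.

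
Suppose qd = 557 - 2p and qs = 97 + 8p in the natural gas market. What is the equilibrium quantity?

q* = 465

Set qd = qs: 557 - 2p = 97 + 8p.
460 = 10p, so p* = 46.
q* = 557 − 2(46) = 465.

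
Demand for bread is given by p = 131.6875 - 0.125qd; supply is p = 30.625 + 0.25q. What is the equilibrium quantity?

q* = 269.5

Set the two price expressions equal: 131.6875 - 0.125q = 30.625 + 0.25q.
101.0625 = 0.375q, so q* = 269.5.
p* = 131.6875 − (0.125)(269.5) = 98.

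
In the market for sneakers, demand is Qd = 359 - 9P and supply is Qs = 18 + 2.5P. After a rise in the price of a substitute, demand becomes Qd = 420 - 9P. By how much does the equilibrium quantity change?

Original equilibrium: P* = 682/23, Q* = 2119/23.
New equilibrium: 420 - 9P = 18 + 2.5P, so 402 = 11.5P and P' = 804/23; Q' = 420 − 9(804/23) = 2424/23.
Change in quantity: 2424/23 − 2119/23 = 305/23.

ΔQ = 305/23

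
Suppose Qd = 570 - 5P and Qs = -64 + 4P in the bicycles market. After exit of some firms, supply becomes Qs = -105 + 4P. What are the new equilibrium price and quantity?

P' = 75, Q' = 195

Original equilibrium: P* = 634/9, Q* = 1960/9.
New equilibrium: 570 - 5P = -105 + 4P, so 675 = 9P and P' = 75; Q' = 570 − 5(75) = 195.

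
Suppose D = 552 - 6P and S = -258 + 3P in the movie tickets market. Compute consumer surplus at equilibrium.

Equilibrium: 552 - 6P = -258 + 3P gives P* = 90, Q* = 12.
Demand choke price (D = 0): P = 92.
CS = ½(92 − 90)(12) = 12.

Consumer surplus = 12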